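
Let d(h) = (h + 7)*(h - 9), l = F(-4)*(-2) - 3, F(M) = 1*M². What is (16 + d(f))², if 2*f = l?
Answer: 1385329/16 ≈ 86583.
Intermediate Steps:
F(M) = M²
l = -35 (l = (-4)²*(-2) - 3 = 16*(-2) - 3 = -32 - 3 = -35)
f = -35/2 (f = (½)*(-35) = -35/2 ≈ -17.500)
d(h) = (-9 + h)*(7 + h) (d(h) = (7 + h)*(-9 + h) = (-9 + h)*(7 + h))
(16 + d(f))² = (16 + (-63 + (-35/2)² - 2*(-35/2)))² = (16 + (-63 + 1225/4 + 35))² = (16 + 1113/4)² = (1177/4)² = 1385329/16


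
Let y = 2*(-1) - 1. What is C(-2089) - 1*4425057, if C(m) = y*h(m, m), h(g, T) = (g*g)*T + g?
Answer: 27344274117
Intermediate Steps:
y = -3 (y = -2 - 1 = -3)
h(g, T) = g + T*g² (h(g, T) = g²*T + g = T*g² + g = g + T*g²)
C(m) = -3*m*(1 + m²) (C(m) = -3*m*(1 + m*m) = -3*m*(1 + m²))
C(-2089) - 1*4425057 = -3*(-2089)*(1 + (-2089)²) - 1*4425057 = -3*(-2089)*(1 + 4363921) - 4425057 = -3*(-2089)*4363922 - 4425057 = 27348699174 - 4425057 = 27344274117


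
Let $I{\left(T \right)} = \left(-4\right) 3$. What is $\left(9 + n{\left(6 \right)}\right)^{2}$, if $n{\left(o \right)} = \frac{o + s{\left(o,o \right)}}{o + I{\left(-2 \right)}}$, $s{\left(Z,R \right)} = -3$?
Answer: $\frac{289}{4} \approx 72.25$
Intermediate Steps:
$I{\left(T \right)} = -12$
$n{\left(o \right)} = \frac{-3 + o}{-12 + o}$ ($n{\left(o \right)} = \frac{o - 3}{o - 12} = \frac{-3 + o}{-12 + o}$)
$\left(9 + n{\left(6 \right)}\right)^{2} = \left(9 + \frac{-3 + 6}{-12 + 6}\right)^{2} = \left(9 + \frac{1}{-6} \cdot 3\right)^{2} = \left(9 - \frac{1}{2}\right)^{2} = \left(\frac{17}{2}\right)^{2} = \frac{289}{4}$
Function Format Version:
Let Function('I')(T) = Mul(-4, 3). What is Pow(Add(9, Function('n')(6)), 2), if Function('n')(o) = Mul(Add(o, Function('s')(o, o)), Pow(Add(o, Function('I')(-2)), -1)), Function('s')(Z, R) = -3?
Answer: Rational(289, 4) ≈ 72.250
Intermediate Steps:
Function('I')(T) = -12
Function('n')(o) = Mul(Pow(Add(-12, o), -1), Add(-3, o)) (Function('n')(o) = Mul(Add(o, -3), Pow(Add(o, -12), -1)) = Mul(Add(-3, o), Pow(Add(-12, o), -1)) = Mul(Pow(Add(-12, o), -1), Add(-3, o)))
Pow(Add(9, Function('n')(6)), 2) = Pow(Add(9, Mul(Pow(Add(-12, 6), -1), Add(-3, 6))), 2) = Pow(Add(9, Mul(Pow(-6, -1), 3)), 2) = Pow(Add(9, Mul(Rational(-1, 6), 3)), 2) = Pow(Add(9, Rational(-1, 2)), 2) = Pow(Rational(17, 2), 2) = Rational(289, 4)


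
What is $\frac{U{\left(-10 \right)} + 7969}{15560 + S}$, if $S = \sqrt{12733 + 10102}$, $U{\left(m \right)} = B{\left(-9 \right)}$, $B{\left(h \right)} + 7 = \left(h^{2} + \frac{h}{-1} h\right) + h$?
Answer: $\frac{24749736}{48418153} - \frac{7953 \sqrt{22835}}{242090765} \approx 0.5062$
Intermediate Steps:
$B{\left(h \right)} = -7 + h$ ($B{\left(h \right)} = -7 + \left(\left(h^{2} + \frac{h}{-1} h\right) + h\right) = -7 + \left(\left(h^{2} + h \left(-1\right) h\right) + h\right) = -7 + \left(\left(h^{2} + - h h\right) + h\right) = -7 + \left(\left(h^{2} - h^{2}\right) + h\right) = -7 + \left(0 + h\right) = -7 + h$)
$U{\left(m \right)} = -16$ ($U{\left(m \right)} = -7 - 9 = -16$)
$S = \sqrt{22835} \approx 151.11$
$\frac{U{\left(-10 \right)} + 7969}{15560 + S} = \frac{-16 + 7969}{15560 + \sqrt{22835}} = \frac{7953}{15560 + \sqrt{22835}}$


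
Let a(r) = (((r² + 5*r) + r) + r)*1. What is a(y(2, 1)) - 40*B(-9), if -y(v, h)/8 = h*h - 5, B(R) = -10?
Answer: 1648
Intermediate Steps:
y(v, h) = 40 - 8*h² (y(v, h) = -8*(h*h - 5) = -8*(h² - 5) = -8*(-5 + h²) = 40 - 8*h²)
a(r) = r² + 7*r (a(r) = ((r² + 6*r) + r)*1 = (r² + 7*r)*1 = r² + 7*r)
a(y(2, 1)) - 40*B(-9) = (40 - 8*1²)*(7 + (40 - 8*1²)) - 40*(-10) = (40 - 8*1)*(7 + (40 - 8*1)) + 400 = (40 - 8)*(7 + (40 - 8)) + 400 = 32*(7 + 32) + 400 = 32*39 + 400 = 1248 + 400 = 1648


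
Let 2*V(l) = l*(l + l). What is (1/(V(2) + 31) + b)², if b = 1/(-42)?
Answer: 1/44100 ≈ 2.2676e-5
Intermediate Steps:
V(l) = l² (V(l) = (l*(l + l))/2 = (l*(2*l))/2 = (2*l²)/2 = l²)
b = -1/42 ≈ -0.023810
(1/(V(2) + 31) + b)² = (1/(2² + 31) - 1/42)² = (1/(4 + 31) - 1/42)² = (1/35 - 1/42)² = (1/210)² = 1/44100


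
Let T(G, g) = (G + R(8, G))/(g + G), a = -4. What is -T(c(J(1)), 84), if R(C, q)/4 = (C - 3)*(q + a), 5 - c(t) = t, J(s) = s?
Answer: -1/22 ≈ -0.045455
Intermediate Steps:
c(t) = 5 - t
R(C, q) = 4*(-4 + q)*(-3 + C) (R(C, q) = 4*((C - 3)*(q - 4)) = 4*((-3 + C)*(-4 + q)) = 4*((-4 + q)*(-3 + C)) = 4*(-4 + q)*(-3 + C))
T(G, g) = (-80 + 21*G)/(G + g) (T(G, g) = (G + (48 - 16*8 - 12*G + 4*8*G))/(g + G) = (G + (48 - 128 - 12*G + 32*G))/(G + g) = (G + (-80 + 20*G))/(G + g) = (-80 + 21*G)/(G + g))
-T(c(J(1)), 84) = -(-80 + 21*(5 - 1*1))/((5 - 1*1) + 84) = -(-80 + 21*(5 - 1))/((5 - 1) + 84) = -(-80 + 21*4)/(4 + 84) = -(-80 + 84)/88 = -4/88 = -1*1/22 = -1/22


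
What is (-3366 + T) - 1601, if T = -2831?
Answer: -7798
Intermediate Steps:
(-3366 + T) - 1601 = (-3366 - 2831) - 1601 = -6197 - 1601 = -7798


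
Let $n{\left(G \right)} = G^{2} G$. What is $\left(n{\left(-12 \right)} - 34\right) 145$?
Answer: $-255490$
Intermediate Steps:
$n{\left(G \right)} = G^{3}$
$\left(n{\left(-12 \right)} - 34\right) 145 = \left(\left(-12\right)^{3} - 34\right) 145 = \left(-1728 - 34\right) 145 = \left(-1762\right) 145 = -255490$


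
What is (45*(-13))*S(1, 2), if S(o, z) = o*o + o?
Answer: -1170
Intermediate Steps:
S(o, z) = o + o² (S(o, z) = o² + o = o + o²)
(45*(-13))*S(1, 2) = (45*(-13))*(1*(1 + 1)) = -585*2 = -1170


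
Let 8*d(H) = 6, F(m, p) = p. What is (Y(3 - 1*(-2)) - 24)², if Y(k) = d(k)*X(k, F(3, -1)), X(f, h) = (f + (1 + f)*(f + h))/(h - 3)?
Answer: 221841/256 ≈ 866.57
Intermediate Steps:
d(H) = ¾ (d(H) = (⅛)*6 = ¾)
X(f, h) = (f + (1 + f)*(f + h))/(-3 + h)
Y(k) = 3/16 - 3*k/16 - 3*k²/16 (Y(k) = 3*((-1 + k² + 2*k + k*(-1))/(-3 - 1))/4 = 3*((-1 + k² + 2*k - k)/(-4))/4 = 3*(-(-1 + k + k²)/4)/4 = 3*(¼ - k/4 - k²/4)/4 = 3/16 - 3*k/16 - 3*k²/16)
(Y(3 - 1*(-2)) - 24)² = ((3/16 - 3*(3 - 1*(-2))/16 - 3*(3 - 1*(-2))²/16) - 24)² = ((3/16 - 3*(3 + 2)/16 - 3*(3 + 2)²/16) - 24)² = ((3/16 - 3/16*5 - 3/16*5²) - 24)² = ((3/16 - 15/16 - 3/16*25) - 24)² = ((3/16 - 15/16 - 75/16) - 24)² = (-87/16 - 24)² = (-471/16)² = 221841/256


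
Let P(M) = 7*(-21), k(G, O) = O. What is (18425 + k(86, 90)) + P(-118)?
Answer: 18368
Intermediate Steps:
P(M) = -147
(18425 + k(86, 90)) + P(-118) = (18425 + 90) - 147 = 18515 - 147 = 18368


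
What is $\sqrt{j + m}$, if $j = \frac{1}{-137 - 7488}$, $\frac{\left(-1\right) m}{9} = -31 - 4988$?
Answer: $\frac{\sqrt{105050806570}}{1525} \approx 212.53$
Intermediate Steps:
$m = 45171$ ($m = - 9 \left(-31 - 4988\right) = \left(-9\right) \left(-5019\right) = 45171$)
$j = - \frac{1}{7625}$ ($j = \frac{1}{-7625} = - \frac{1}{7625} \approx -0.00013115$)
$\sqrt{j + m} = \sqrt{- \frac{1}{7625} + 45171} = \sqrt{\frac{344428874}{7625}} = \frac{\sqrt{105050806570}}{1525}$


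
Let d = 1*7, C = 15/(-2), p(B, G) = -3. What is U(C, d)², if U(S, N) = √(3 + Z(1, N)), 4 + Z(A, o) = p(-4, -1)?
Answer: -4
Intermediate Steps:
Z(A, o) = -7 (Z(A, o) = -4 - 3 = -7)
C = -15/2 (C = 15*(-½) = -15/2 ≈ -7.5000)
d = 7
U(S, N) = 2*I (U(S, N) = √(3 - 7) = √(-4) = 2*I)
U(C, d)² = (2*I)² = -4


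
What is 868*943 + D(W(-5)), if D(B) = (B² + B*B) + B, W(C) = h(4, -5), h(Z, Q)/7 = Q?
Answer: 820939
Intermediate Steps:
h(Z, Q) = 7*Q
W(C) = -35 (W(C) = 7*(-5) = -35)
D(B) = B + 2*B² (D(B) = (B² + B²) + B = 2*B² + B = B + 2*B²)
868*943 + D(W(-5)) = 868*943 - 35*(1 + 2*(-35)) = 818524 - 35*(1 - 70) = 818524 - 35*(-69) = 818524 + 2415 = 820939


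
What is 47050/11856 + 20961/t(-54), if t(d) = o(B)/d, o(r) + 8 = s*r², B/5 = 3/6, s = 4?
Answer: -394674571/5928 ≈ -66578.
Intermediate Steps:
B = 5/2 (B = 5*(3/6) = 5*(3*(⅙)) = 5*(½) = 5/2 ≈ 2.5000)
o(r) = -8 + 4*r²
t(d) = 17/d (t(d) = (-8 + 4*(5/2)²)/d = (-8 + 4*(25/4))/d = (-8 + 25)/d = 17/d)
47050/11856 + 20961/t(-54) = 47050/11856 + 20961/((17/(-54))) = 47050*(1/11856) + 20961/((17*(-1/54))) = 23525/5928 + 20961/(-17/54) = 23525/5928 + 20961*(-54/17) = 23525/5928 - 66582 = -394674571/5928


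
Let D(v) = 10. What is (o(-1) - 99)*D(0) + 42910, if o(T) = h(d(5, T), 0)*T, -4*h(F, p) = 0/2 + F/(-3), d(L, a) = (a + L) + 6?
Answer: 125735/3 ≈ 41912.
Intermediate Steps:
d(L, a) = 6 + L + a (d(L, a) = (L + a) + 6 = 6 + L + a)
h(F, p) = F/12 (h(F, p) = -(0/2 + F/(-3))/4 = -(0*(1/2) + F*(-1/3))/4 = -(0 - F/3)/4 = -(-1)*F/12 = F/12)
o(T) = T*(11/12 + T/12) (o(T) = ((6 + 5 + T)/12)*T = ((11 + T)/12)*T = (11/12 + T/12)*T = T*(11/12 + T/12))
(o(-1) - 99)*D(0) + 42910 = ((1/12)*(-1)*(11 - 1) - 99)*10 + 42910 = ((1/12)*(-1)*10 - 99)*10 + 42910 = (-5/6 - 99)*10 + 42910 = -599/6*10 + 42910 = -2995/3 + 42910 = 125735/3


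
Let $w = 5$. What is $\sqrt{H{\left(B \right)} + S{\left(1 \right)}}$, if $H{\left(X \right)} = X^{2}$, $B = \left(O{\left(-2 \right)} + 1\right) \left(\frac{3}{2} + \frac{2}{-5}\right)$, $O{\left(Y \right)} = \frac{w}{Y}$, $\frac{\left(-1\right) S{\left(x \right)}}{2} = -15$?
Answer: $\frac{\sqrt{13089}}{20} \approx 5.7204$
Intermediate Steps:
$S{\left(x \right)} = 30$ ($S{\left(x \right)} = \left(-2\right) \left(-15\right) = 30$)
$O{\left(Y \right)} = \frac{5}{Y}$
$B = - \frac{33}{20}$ ($B = \left(\frac{5}{-2} + 1\right) \left(\frac{3}{2} + \frac{2}{-5}\right) = \left(5 \left(- \frac{1}{2}\right) + 1\right) \left(3 \cdot \frac{1}{2} + 2 \left(- \frac{1}{5}\right)\right) = \left(- \frac{5}{2} + 1\right) \left(\frac{3}{2} - \frac{2}{5}\right) = \left(- \frac{3}{2}\right) \frac{11}{10} = - \frac{33}{20} \approx -1.65$)
$\sqrt{H{\left(B \right)} + S{\left(1 \right)}} = \sqrt{\left(- \frac{33}{20}\right)^{2} + 30} = \sqrt{\frac{1089}{400} + 30} = \sqrt{\frac{13089}{400}} = \frac{\sqrt{13089}}{20}$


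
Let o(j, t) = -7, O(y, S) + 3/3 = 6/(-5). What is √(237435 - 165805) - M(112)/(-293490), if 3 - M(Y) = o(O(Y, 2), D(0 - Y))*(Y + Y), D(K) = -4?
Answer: 1571/293490 + √71630 ≈ 267.64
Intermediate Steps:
O(y, S) = -11/5 (O(y, S) = -1 + 6/(-5) = -1 + 6*(-⅕) = -1 - 6/5 = -11/5)
M(Y) = 3 + 14*Y (M(Y) = 3 - (-7)*(Y + Y) = 3 - (-7)*2*Y = 3 - (-14)*Y = 3 + 14*Y)
√(237435 - 165805) - M(112)/(-293490) = √(237435 - 165805) - (3 + 14*112)/(-293490) = √71630 - (3 + 1568)*(-1)/293490 = √71630 - 1571*(-1)/293490 = √71630 - 1*(-1571/293490) = √71630 + 1571/293490 = 1571/293490 + √71630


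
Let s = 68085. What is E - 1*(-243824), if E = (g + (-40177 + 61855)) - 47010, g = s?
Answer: 286577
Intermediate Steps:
g = 68085
E = 42753 (E = (68085 + (-40177 + 61855)) - 47010 = (68085 + 21678) - 47010 = 89763 - 47010 = 42753)
E - 1*(-243824) = 42753 - 1*(-243824) = 42753 + 243824 = 286577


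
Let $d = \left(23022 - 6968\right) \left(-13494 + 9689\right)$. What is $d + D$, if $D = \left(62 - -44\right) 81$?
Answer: $-61076884$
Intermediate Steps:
$D = 8586$ ($D = \left(62 + 44\right) 81 = 106 \cdot 81 = 8586$)
$d = -61085470$ ($d = 16054 \left(-3805\right) = -61085470$)
$d + D = -61085470 + 8586 = -61076884$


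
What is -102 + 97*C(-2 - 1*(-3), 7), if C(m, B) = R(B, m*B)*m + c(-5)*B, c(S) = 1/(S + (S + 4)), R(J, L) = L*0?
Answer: -1291/6 ≈ -215.17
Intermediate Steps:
R(J, L) = 0
c(S) = 1/(4 + 2*S) (c(S) = 1/(S + (4 + S)) = 1/(4 + 2*S))
C(m, B) = -B/6 (C(m, B) = 0*m + (1/(2*(2 - 5)))*B = 0 + ((½)/(-3))*B = 0 + ((½)*(-⅓))*B = 0 - B/6 = -B/6)
-102 + 97*C(-2 - 1*(-3), 7) = -102 + 97*(-⅙*7) = -102 + 97*(-7/6) = -102 - 679/6 = -1291/6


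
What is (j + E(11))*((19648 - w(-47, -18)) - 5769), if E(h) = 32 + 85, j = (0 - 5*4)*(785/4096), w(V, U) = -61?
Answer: 403852255/256 ≈ 1.5775e+6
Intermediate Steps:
j = -3925/1024 (j = (0 - 20)*(785*(1/4096)) = -20*785/4096 = -3925/1024 ≈ -3.8330)
E(h) = 117
(j + E(11))*((19648 - w(-47, -18)) - 5769) = (-3925/1024 + 117)*((19648 - 1*(-61)) - 5769) = 115883*((19648 + 61) - 5769)/1024 = 115883*(19709 - 5769)/1024 = (115883/1024)*13940 = 403852255/256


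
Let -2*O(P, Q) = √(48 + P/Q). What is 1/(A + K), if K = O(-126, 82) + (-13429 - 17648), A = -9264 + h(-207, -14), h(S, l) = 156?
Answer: -439356/17655520733 + 2*√78105/264832810995 ≈ -2.4883e-5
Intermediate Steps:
A = -9108 (A = -9264 + 156 = -9108)
O(P, Q) = -√(48 + P/Q)/2
K = -31077 - √78105/82 (K = -√(48 - 126/82)/2 + (-13429 - 17648) = -√(48 - 126*1/82)/2 - 31077 = -√(48 - 63/41)/2 - 31077 = -√78105/82 - 31077 = -31077 - √78105/82 ≈ -31080.)
1/(A + K) = 1/(-9108 + (-31077 - √78105/82)) = 1/(-40185 - √78105/82)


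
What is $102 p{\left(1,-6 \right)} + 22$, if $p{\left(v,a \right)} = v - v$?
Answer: $22$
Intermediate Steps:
$p{\left(v,a \right)} = 0$
$102 p{\left(1,-6 \right)} + 22 = 102 \cdot 0 + 22 = 0 + 22 = 22$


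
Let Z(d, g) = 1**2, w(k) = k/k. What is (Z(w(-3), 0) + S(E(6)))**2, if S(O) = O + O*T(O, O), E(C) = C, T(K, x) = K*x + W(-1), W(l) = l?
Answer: 47089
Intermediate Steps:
w(k) = 1
Z(d, g) = 1
T(K, x) = -1 + K*x (T(K, x) = K*x - 1 = -1 + K*x)
S(O) = O + O*(-1 + O**2) (S(O) = O + O*(-1 + O*O) = O + O*(-1 + O**2))
(Z(w(-3), 0) + S(E(6)))**2 = (1 + 6**3)**2 = (1 + 216)**2 = 217**2 = 47089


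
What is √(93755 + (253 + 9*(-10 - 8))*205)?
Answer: 3*√12490 ≈ 335.28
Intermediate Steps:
√(93755 + (253 + 9*(-10 - 8))*205) = √(93755 + (253 + 9*(-18))*205) = √(93755 + (253 - 162)*205) = √(93755 + 91*205) = √(93755 + 18655) = √112410 = 3*√12490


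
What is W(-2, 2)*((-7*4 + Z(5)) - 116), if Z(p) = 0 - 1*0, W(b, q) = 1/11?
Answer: -144/11 ≈ -13.091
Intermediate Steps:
W(b, q) = 1/11
Z(p) = 0 (Z(p) = 0 + 0 = 0)
W(-2, 2)*((-7*4 + Z(5)) - 116) = ((-7*4 + 0) - 116)/11 = ((-28 + 0) - 116)/11 = (-28 - 116)/11 = (1/11)*(-144) = -144/11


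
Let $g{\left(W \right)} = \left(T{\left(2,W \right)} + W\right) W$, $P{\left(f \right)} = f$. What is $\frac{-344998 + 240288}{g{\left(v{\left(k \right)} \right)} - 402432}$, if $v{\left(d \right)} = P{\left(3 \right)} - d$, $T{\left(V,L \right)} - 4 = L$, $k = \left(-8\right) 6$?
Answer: $\frac{52355}{198513} \approx 0.26374$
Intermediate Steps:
$k = -48$
$T{\left(V,L \right)} = 4 + L$
$v{\left(d \right)} = 3 - d$
$g{\left(W \right)} = W \left(4 + 2 W\right)$ ($g{\left(W \right)} = \left(\left(4 + W\right) + W\right) W = \left(4 + 2 W\right) W = W \left(4 + 2 W\right)$)
$\frac{-344998 + 240288}{g{\left(v{\left(k \right)} \right)} - 402432} = \frac{-344998 + 240288}{2 \left(3 - -48\right) \left(2 + \left(3 - -48\right)\right) - 402432} = - \frac{104710}{2 \left(3 + 48\right) \left(2 + \left(3 + 48\right)\right) - 402432} = - \frac{104710}{2 \cdot 51 \left(2 + 51\right) - 402432} = - \frac{104710}{2 \cdot 51 \cdot 53 - 402432} = - \frac{104710}{5406 - 402432} = - \frac{104710}{-397026} = \left(-104710\right) \left(- \frac{1}{397026}\right) = \frac{52355}{198513}$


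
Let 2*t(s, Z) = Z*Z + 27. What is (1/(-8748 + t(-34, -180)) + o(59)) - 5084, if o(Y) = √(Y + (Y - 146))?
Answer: -75909202/14931 + 2*I*√7 ≈ -5084.0 + 5.2915*I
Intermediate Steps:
o(Y) = √(-146 + 2*Y) (o(Y) = √(Y + (-146 + Y)) = √(-146 + 2*Y))
t(s, Z) = 27/2 + Z²/2 (t(s, Z) = (Z*Z + 27)/2 = (Z² + 27)/2 = (27 + Z²)/2 = 27/2 + Z²/2)
(1/(-8748 + t(-34, -180)) + o(59)) - 5084 = (1/(-8748 + (27/2 + (½)*(-180)²)) + √(-146 + 2*59)) - 5084 = (1/(-8748 + (27/2 + (½)*32400)) + √(-146 + 118)) - 5084 = (1/(-8748 + (27/2 + 16200)) + √(-28)) - 5084 = (1/(-8748 + 32427/2) + 2*I*√7) - 5084 = (1/(14931/2) + 2*I*√7) - 5084 = (2/14931 + 2*I*√7) - 5084 = -75909202/14931 + 2*I*√7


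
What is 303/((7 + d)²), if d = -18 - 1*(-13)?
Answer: 303/4 ≈ 75.750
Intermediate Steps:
d = -5 (d = -18 + 13 = -5)
303/((7 + d)²) = 303/((7 - 5)²) = 303/(2²) = 303/4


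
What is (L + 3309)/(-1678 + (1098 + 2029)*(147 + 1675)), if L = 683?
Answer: 998/1423929 ≈ 0.00070088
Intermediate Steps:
(L + 3309)/(-1678 + (1098 + 2029)*(147 + 1675)) = (683 + 3309)/(-1678 + (1098 + 2029)*(147 + 1675)) = 3992/(-1678 + 3127*1822) = 3992/(-1678 + 5697394) = 3992/5695716 = 3992*(1/5695716) = 998/1423929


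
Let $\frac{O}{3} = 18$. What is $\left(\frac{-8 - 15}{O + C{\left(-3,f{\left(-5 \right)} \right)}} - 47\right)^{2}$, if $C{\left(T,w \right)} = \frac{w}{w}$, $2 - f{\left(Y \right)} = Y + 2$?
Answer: $\frac{6801664}{3025} \approx 2248.5$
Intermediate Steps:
$f{\left(Y \right)} = - Y$ ($f{\left(Y \right)} = 2 - \left(Y + 2\right) = 2 - \left(2 + Y\right) = - Y$)
$C{\left(T,w \right)} = 1$
$O = 54$ ($O = 3 \cdot 18 = 54$)
$\left(\frac{-8 - 15}{O + C{\left(-3,f{\left(-5 \right)} \right)}} - 47\right)^{2} = \left(\frac{-8 - 15}{54 + 1} - 47\right)^{2} = \left(- \frac{23}{55} - 47\right)^{2} = \left(- \frac{2608}{55}\right)^{2} = \frac{6801664}{3025}$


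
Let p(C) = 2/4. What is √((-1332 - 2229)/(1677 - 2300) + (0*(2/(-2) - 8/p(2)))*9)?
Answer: √2218503/623 ≈ 2.3908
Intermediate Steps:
p(C) = ½ (p(C) = 2*(¼) = ½)
√((-1332 - 2229)/(1677 - 2300) + (0*(2/(-2) - 8/p(2)))*9) = √((-1332 - 2229)/(1677 - 2300) + (0*(2/(-2) - 8/½))*9) = √(-3561/(-623) + (0*(2*(-½) - 8*2))*9) = √(-3561*(-1/623) + (0*(-1 - 16))*9) = √(3561/623 + (0*(-17))*9) = √(3561/623 + 0*9) = √(3561/623 + 0) = √(3561/623) = √2218503/623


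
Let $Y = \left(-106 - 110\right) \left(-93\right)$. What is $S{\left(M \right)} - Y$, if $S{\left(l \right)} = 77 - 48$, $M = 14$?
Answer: $-20059$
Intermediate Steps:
$Y = 20088$ ($Y = \left(-216\right) \left(-93\right) = 20088$)
$S{\left(l \right)} = 29$ ($S{\left(l \right)} = 77 - 48 = 29$)
$S{\left(M \right)} - Y = 29 - 20088 = -20059$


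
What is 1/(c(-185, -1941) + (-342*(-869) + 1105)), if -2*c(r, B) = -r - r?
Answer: 1/298118 ≈ 3.3544e-6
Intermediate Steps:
c(r, B) = r (c(r, B) = -(-r - r)/2 = -(-1)*r = r)
1/(c(-185, -1941) + (-342*(-869) + 1105)) = 1/(-185 + (-342*(-869) + 1105)) = 1/(-185 + (297198 + 1105)) = 1/(-185 + 298303) = 1/298118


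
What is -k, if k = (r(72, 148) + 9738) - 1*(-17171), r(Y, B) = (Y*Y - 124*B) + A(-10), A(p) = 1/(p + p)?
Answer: -274819/20 ≈ -13741.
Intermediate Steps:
A(p) = 1/(2*p)
r(Y, B) = -1/20 + Y² - 124*B (r(Y, B) = (Y*Y - 124*B) + (½)/(-10) = (Y² - 124*B) + (½)*(-⅒) = (Y² - 124*B) - 1/20 = -1/20 + Y² - 124*B)
k = 274819/20 (k = ((-1/20 + 72² - 124*148) + 9738) - 1*(-17171) = ((-1/20 + 5184 - 18352) + 9738) + 17171 = (-263361/20 + 9738) + 17171 = -68601/20 + 17171 = 274819/20 ≈ 13741.)
-k = -1*274819/20 = -274819/20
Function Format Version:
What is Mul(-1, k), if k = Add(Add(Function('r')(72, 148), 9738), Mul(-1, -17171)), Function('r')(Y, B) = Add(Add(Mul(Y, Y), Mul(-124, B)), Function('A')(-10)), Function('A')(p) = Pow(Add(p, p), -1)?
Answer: Rational(-274819, 20) ≈ -13741.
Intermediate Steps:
Function('A')(p) = Mul(Rational(1, 2), Pow(p, -1)) (Function('A')(p) = Pow(Mul(2, p), -1) = Mul(Rational(1, 2), Pow(p, -1)))
Function('r')(Y, B) = Add(Rational(-1, 20), Pow(Y, 2), Mul(-124, B)) (Function('r')(Y, B) = Add(Add(Mul(Y, Y), Mul(-124, B)), Mul(Rational(1, 2), Pow(-10, -1))) = Add(Add(Pow(Y, 2), Mul(-124, B)), Mul(Rational(1, 2), Rational(-1, 10))) = Add(Add(Pow(Y, 2), Mul(-124, B)), Rational(-1, 20)) = Add(Rational(-1, 20), Pow(Y, 2), Mul(-124, B)))
k = Rational(274819, 20) (k = Add(Add(Add(Rational(-1, 20), Pow(72, 2), Mul(-124, 148)), 9738), Mul(-1, -17171)) = Add(Add(Add(Rational(-1, 20), 5184, -18352), 9738), 17171) = Add(Add(Rational(-263361, 20), 9738), 17171) = Add(Rational(-68601, 20), 17171) = Rational(274819, 20) ≈ 13741.)
Mul(-1, k) = Mul(-1, Rational(274819, 20)) = Rational(-274819, 20)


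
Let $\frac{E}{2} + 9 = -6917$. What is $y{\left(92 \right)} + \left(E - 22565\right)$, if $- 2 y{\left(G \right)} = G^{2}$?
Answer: $-40649$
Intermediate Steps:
$E = -13852$ ($E = -18 + 2 \left(-6917\right) = -18 - 13834 = -13852$)
$y{\left(G \right)} = - \frac{G^{2}}{2}$
$y{\left(92 \right)} + \left(E - 22565\right) = - \frac{92^{2}}{2} - 36417 = \left(- \frac{1}{2}\right) 8464 - 36417 = -4232 - 36417 = -40649$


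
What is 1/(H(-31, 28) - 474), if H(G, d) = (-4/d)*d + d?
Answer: -1/450 ≈ -0.0022222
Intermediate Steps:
H(G, d) = -4 + d
1/(H(-31, 28) - 474) = 1/((-4 + 28) - 474) = 1/(24 - 474) = 1/(-450) = -1/450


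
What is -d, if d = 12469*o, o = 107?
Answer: -1334183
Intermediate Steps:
d = 1334183 (d = 12469*107 = 1334183)
-d = -1*1334183 = -1334183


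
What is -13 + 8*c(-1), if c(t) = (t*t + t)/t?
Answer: -13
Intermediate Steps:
c(t) = (t + t²)/t (c(t) = (t² + t)/t = (t + t²)/t)
-13 + 8*c(-1) = -13 + 8*(1 - 1) = -13 + 8*0 = -13 + 0 = -13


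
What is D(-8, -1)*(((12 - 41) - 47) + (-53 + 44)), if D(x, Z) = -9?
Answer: 765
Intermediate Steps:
D(-8, -1)*(((12 - 41) - 47) + (-53 + 44)) = -9*(((12 - 41) - 47) + (-53 + 44)) = -9*((-29 - 47) - 9) = -9*(-76 - 9) = -9*(-85) = 765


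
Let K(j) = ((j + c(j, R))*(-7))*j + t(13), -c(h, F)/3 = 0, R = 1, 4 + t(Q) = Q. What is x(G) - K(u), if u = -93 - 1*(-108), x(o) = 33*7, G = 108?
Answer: 1797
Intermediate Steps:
t(Q) = -4 + Q
c(h, F) = 0 (c(h, F) = -3*0 = 0)
x(o) = 231
u = 15 (u = -93 + 108 = 15)
K(j) = 9 - 7*j² (K(j) = ((j + 0)*(-7))*j + (-4 + 13) = (j*(-7))*j + 9 = (-7*j)*j + 9 = -7*j² + 9 = 9 - 7*j²)
x(G) - K(u) = 231 - (9 - 7*15²) = 231 - (9 - 7*225) = 231 - (9 - 1575) = 231 - 1*(-1566) = 231 + 1566 = 1797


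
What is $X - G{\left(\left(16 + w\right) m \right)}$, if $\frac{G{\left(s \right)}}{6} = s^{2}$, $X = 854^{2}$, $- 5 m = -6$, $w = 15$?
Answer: $\frac{18025324}{25} \approx 7.2101 \cdot 10^{5}$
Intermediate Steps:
$m = \frac{6}{5}$ ($m = \left(- \frac{1}{5}\right) \left(-6\right) = \frac{6}{5} \approx 1.2$)
$X = 729316$
$G{\left(s \right)} = 6 s^{2}$
$X - G{\left(\left(16 + w\right) m \right)} = 729316 - 6 \left(\left(16 + 15\right) \frac{6}{5}\right)^{2} = 729316 - 6 \left(31 \cdot \frac{6}{5}\right)^{2} = 729316 - 6 \left(\frac{186}{5}\right)^{2} = 729316 - 6 \cdot \frac{34596}{25} = 729316 - \frac{207576}{25} = \frac{18025324}{25}$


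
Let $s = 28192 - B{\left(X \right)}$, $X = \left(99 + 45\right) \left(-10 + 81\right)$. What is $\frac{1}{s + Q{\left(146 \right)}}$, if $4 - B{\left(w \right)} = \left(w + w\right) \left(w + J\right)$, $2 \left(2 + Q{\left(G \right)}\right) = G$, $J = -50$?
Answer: $\frac{1}{208066211} \approx 4.8062 \cdot 10^{-9}$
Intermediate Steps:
$X = 10224$ ($X = 144 \cdot 71 = 10224$)
$Q{\left(G \right)} = -2 + \frac{G}{2}$
$B{\left(w \right)} = 4 - 2 w \left(-50 + w\right)$ ($B{\left(w \right)} = 4 - \left(w + w\right) \left(w - 50\right) = 4 - 2 w \left(-50 + w\right)$)
$s = 208066140$ ($s = 28192 - \left(4 - 2 \cdot 10224^{2} + 100 \cdot 10224\right) = 28192 - \left(4 - 209060352 + 1022400\right) = 28192 - -208037948 = 28192 + 208037948 = 208066140$)
$\frac{1}{s + Q{\left(146 \right)}} = \frac{1}{208066140 + \left(-2 + \frac{1}{2} \cdot 146\right)} = \frac{1}{208066140 + \left(-2 + 73\right)} = \frac{1}{208066140 + 71} = \frac{1}{208066211}$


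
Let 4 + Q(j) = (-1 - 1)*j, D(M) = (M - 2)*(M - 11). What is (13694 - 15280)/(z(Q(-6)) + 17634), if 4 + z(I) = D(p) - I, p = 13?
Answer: -793/8822 ≈ -0.089889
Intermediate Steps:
D(M) = (-11 + M)*(-2 + M) (D(M) = (-2 + M)*(-11 + M) = (-11 + M)*(-2 + M))
Q(j) = -4 - 2*j (Q(j) = -4 + (-1 - 1)*j = -4 - 2*j)
z(I) = 18 - I (z(I) = -4 + ((22 + 13**2 - 13*13) - I) = -4 + ((22 + 169 - 169) - I) = -4 + (22 - I) = 18 - I)
(13694 - 15280)/(z(Q(-6)) + 17634) = (13694 - 15280)/((18 - (-4 - 2*(-6))) + 17634) = -1586/((18 - (-4 + 12)) + 17634) = -1586/((18 - 1*8) + 17634) = -1586/((18 - 8) + 17634) = -1586/(10 + 17634) = -1586/17644 = -1586*1/17644 = -793/8822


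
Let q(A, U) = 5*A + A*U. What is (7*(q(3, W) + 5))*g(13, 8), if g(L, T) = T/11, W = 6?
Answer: 2128/11 ≈ 193.45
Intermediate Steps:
g(L, T) = T/11 (g(L, T) = T*(1/11) = T/11)
(7*(q(3, W) + 5))*g(13, 8) = (7*(3*(5 + 6) + 5))*((1/11)*8) = (7*(3*11 + 5))*(8/11) = (7*(33 + 5))*(8/11) = (7*38)*(8/11) = 266*(8/11) = 2128/11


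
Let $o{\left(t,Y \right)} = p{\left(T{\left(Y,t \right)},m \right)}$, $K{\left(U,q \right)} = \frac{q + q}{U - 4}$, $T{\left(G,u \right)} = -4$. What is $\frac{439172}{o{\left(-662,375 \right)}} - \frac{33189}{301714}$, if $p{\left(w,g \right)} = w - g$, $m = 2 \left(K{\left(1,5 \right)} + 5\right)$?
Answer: $- \frac{8641603317}{144298} \approx -59887.0$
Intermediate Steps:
$K{\left(U,q \right)} = \frac{2 q}{-4 + U}$
$m = \frac{10}{3}$ ($m = 2 \left(2 \cdot 5 \frac{1}{-4 + 1} + 5\right) = 2 \left(2 \cdot 5 \frac{1}{-3} + 5\right) = 2 \left(2 \cdot 5 \left(- \frac{1}{3}\right) + 5\right) = 2 \left(- \frac{10}{3} + 5\right) = 2 \cdot \frac{5}{3} = \frac{10}{3} \approx 3.3333$)
$o{\left(t,Y \right)} = - \frac{22}{3}$ ($o{\left(t,Y \right)} = -4 - \frac{10}{3} = - \frac{22}{3}$)
$\frac{439172}{o{\left(-662,375 \right)}} - \frac{33189}{301714} = \frac{439172}{- \frac{22}{3}} - \frac{33189}{301714} = 439172 \left(- \frac{3}{22}\right) - \frac{1443}{13118} = - \frac{658758}{11} - \frac{1443}{13118} = - \frac{8641603317}{144298}$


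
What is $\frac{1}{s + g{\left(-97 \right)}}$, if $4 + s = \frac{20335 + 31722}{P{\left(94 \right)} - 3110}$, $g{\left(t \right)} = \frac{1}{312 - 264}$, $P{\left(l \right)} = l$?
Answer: $- \frac{18096}{384349} \approx -0.047082$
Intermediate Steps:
$g{\left(t \right)} = \frac{1}{48}$
$s = - \frac{64121}{3016}$ ($s = -4 + \frac{20335 + 31722}{94 - 3110} = -4 + \frac{52057}{-3016} = -4 + 52057 \left(- \frac{1}{3016}\right) = -4 - \frac{52057}{3016} = - \frac{64121}{3016} \approx -21.26$)
$\frac{1}{s + g{\left(-97 \right)}} = \frac{1}{- \frac{64121}{3016} + \frac{1}{48}} = \frac{1}{- \frac{384349}{18096}} = - \frac{18096}{384349}$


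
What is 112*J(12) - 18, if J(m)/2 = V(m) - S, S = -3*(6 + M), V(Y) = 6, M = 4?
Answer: 8046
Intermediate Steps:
S = -30 (S = -3*(6 + 4) = -3*10 = -30)
J(m) = 72 (J(m) = 2*(6 - 1*(-30)) = 2*(6 + 30) = 2*36 = 72)
112*J(12) - 18 = 112*72 - 18 = 8064 - 18 = 8046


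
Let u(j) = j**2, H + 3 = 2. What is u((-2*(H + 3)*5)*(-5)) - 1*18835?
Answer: -8835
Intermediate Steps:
H = -1 (H = -3 + 2 = -1)
u((-2*(H + 3)*5)*(-5)) - 1*18835 = ((-2*(-1 + 3)*5)*(-5))**2 - 1*18835 = ((-2*2*5)*(-5))**2 - 18835 = (-4*5*(-5))**2 - 18835 = (-20*(-5))**2 - 18835 = 100**2 - 18835 = 10000 - 18835 = -8835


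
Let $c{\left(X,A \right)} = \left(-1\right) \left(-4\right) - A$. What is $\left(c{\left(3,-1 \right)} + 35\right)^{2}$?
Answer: $1600$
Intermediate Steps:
$c{\left(X,A \right)} = 4 - A$
$\left(c{\left(3,-1 \right)} + 35\right)^{2} = \left(\left(4 - -1\right) + 35\right)^{2} = \left(\left(4 + 1\right) + 35\right)^{2} = \left(5 + 35\right)^{2} = 40^{2} = 1600$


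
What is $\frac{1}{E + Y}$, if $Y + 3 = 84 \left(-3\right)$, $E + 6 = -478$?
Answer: $- \frac{1}{739} \approx -0.0013532$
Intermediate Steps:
$E = -484$ ($E = -6 - 478 = -484$)
$Y = -255$ ($Y = -3 + 84 \left(-3\right) = -3 - 252 = -255$)
$\frac{1}{E + Y} = \frac{1}{-484 - 255} = \frac{1}{-739} = - \frac{1}{739}$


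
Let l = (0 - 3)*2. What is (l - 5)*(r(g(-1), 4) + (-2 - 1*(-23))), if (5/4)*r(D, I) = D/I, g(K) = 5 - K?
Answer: -1221/5 ≈ -244.20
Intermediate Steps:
r(D, I) = 4*D/(5*I) (r(D, I) = 4*(D/I)/5 = 4*D/(5*I))
l = -6 (l = -3*2 = -6)
(l - 5)*(r(g(-1), 4) + (-2 - 1*(-23))) = (-6 - 5)*((4/5)*(5 - 1*(-1))/4 + (-2 - 1*(-23))) = -11*((4/5)*(5 + 1)*(1/4) + (-2 + 23)) = -11*((4/5)*6*(1/4) + 21) = -11*(6/5 + 21) = -11*111/5 = -1221/5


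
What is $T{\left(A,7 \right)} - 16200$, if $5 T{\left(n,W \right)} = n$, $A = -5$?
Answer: $-16201$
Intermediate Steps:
$T{\left(n,W \right)} = \frac{n}{5}$
$T{\left(A,7 \right)} - 16200 = \frac{1}{5} \left(-5\right) - 16200 = -1 - 16200 = -16201$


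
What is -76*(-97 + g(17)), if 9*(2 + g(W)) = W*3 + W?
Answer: 62548/9 ≈ 6949.8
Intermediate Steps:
g(W) = -2 + 4*W/9 (g(W) = -2 + (W*3 + W)/9 = -2 + (3*W + W)/9 = -2 + (4*W)/9 = -2 + 4*W/9)
-76*(-97 + g(17)) = -76*(-97 + (-2 + (4/9)*17)) = -76*(-97 + (-2 + 68/9)) = -76*(-97 + 50/9) = -76*(-823/9) = 62548/9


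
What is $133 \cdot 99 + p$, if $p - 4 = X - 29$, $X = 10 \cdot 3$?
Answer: $13172$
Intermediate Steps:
$X = 30$
$p = 5$ ($p = 4 + \left(30 - 29\right) = 4 + 1 = 5$)
$133 \cdot 99 + p = 133 \cdot 99 + 5 = 13167 + 5 = 13172$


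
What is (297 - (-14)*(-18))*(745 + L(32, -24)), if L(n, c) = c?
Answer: 32445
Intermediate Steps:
(297 - (-14)*(-18))*(745 + L(32, -24)) = (297 - (-14)*(-18))*(745 - 24) = (297 - 1*252)*721 = (297 - 252)*721 = 45*721 = 32445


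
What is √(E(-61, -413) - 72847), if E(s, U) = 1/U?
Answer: 6*I*√345151121/413 ≈ 269.9*I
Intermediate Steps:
√(E(-61, -413) - 72847) = √(1/(-413) - 72847) = √(-1/413 - 72847) = √(-30085812/413) = 6*I*√345151121/413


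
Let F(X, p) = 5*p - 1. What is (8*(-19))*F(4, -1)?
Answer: 912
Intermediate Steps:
F(X, p) = -1 + 5*p
(8*(-19))*F(4, -1) = (8*(-19))*(-1 + 5*(-1)) = -152*(-1 - 5) = -152*(-6) = 912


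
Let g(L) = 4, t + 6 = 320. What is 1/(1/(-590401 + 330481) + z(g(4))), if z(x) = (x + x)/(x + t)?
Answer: 13775760/346507 ≈ 39.756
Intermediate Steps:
t = 314 (t = -6 + 320 = 314)
z(x) = 2*x/(314 + x) (z(x) = (x + x)/(x + 314) = (2*x)/(314 + x) = 2*x/(314 + x))
1/(1/(-590401 + 330481) + z(g(4))) = 1/(1/(-590401 + 330481) + 2*4/(314 + 4)) = 1/(1/(-259920) + 2*4/318) = 1/(-1/259920 + 2*4*(1/318)) = 1/(-1/259920 + 4/159) = 1/(346507/13775760) = 13775760/346507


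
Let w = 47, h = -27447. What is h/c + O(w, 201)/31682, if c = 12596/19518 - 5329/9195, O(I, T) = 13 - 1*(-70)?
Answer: -26010174513550051/62354389706 ≈ -4.1713e+5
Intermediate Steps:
O(I, T) = 83 (O(I, T) = 13 + 70 = 83)
c = 1968133/29911335 (c = 12596*(1/19518) - 5329*1/9195 = 6298/9759 - 5329/9195 = 1968133/29911335 ≈ 0.065799)
h/c + O(w, 201)/31682 = -27447/1968133/29911335 + 83/31682 = -27447*29911335/1968133 + 83*(1/31682) = -820976411745/1968133 + 83/31682 = -26010174513550051/62354389706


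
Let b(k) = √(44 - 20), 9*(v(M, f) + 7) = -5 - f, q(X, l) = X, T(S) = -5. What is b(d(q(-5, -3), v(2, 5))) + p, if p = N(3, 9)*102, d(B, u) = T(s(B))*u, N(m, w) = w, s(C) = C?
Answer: 918 + 2*√6 ≈ 922.90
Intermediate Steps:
v(M, f) = -68/9 - f/9 (v(M, f) = -7 + (-5 - f)/9 = -7 + (-5/9 - f/9) = -68/9 - f/9)
d(B, u) = -5*u
b(k) = 2*√6 (b(k) = √24 = 2*√6)
p = 918 (p = 9*102 = 918)
b(d(q(-5, -3), v(2, 5))) + p = 2*√6 + 918 = 918 + 2*√6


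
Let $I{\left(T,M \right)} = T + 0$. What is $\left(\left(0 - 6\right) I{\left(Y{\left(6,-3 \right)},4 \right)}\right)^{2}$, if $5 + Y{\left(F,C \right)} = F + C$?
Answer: $144$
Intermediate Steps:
$Y{\left(F,C \right)} = -5 + C + F$ ($Y{\left(F,C \right)} = -5 + \left(F + C\right) = -5 + \left(C + F\right) = -5 + C + F$)
$I{\left(T,M \right)} = T$
$\left(\left(0 - 6\right) I{\left(Y{\left(6,-3 \right)},4 \right)}\right)^{2} = \left(\left(0 - 6\right) \left(-5 - 3 + 6\right)\right)^{2} = \left(\left(-6\right) \left(-2\right)\right)^{2} = 12^{2} = 144$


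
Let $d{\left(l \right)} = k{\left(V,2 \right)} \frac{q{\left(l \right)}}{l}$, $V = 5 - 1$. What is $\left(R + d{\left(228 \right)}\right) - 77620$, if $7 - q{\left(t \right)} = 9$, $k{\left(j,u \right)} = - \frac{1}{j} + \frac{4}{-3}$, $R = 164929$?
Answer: $\frac{6286249}{72} \approx 87309.0$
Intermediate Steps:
$V = 4$ ($V = 5 - 1 = 4$)
$k{\left(j,u \right)} = - \frac{4}{3} - \frac{1}{j}$ ($k{\left(j,u \right)} = - \frac{1}{j} + 4 \left(- \frac{1}{3}\right) = - \frac{1}{j} - \frac{4}{3} = - \frac{4}{3} - \frac{1}{j}$)
$q{\left(t \right)} = -2$ ($q{\left(t \right)} = 7 - 9 = -2$)
$d{\left(l \right)} = \frac{19}{6 l}$ ($d{\left(l \right)} = \left(- \frac{4}{3} - \frac{1}{4}\right) \left(- \frac{2}{l}\right) = - \frac{19 \left(- \frac{2}{l}\right)}{12} = \frac{19}{6 l}$)
$\left(R + d{\left(228 \right)}\right) - 77620 = \left(164929 + \frac{19}{6 \cdot 228}\right) - 77620 = \left(164929 + \frac{19}{6} \cdot \frac{1}{228}\right) - 77620 = \left(164929 + \frac{1}{72}\right) - 77620 = \frac{11874889}{72} - 77620 = \frac{6286249}{72}$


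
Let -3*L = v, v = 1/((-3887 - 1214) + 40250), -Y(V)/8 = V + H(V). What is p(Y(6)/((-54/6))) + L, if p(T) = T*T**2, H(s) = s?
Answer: 1151762423/949023 ≈ 1213.6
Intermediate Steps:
Y(V) = -16*V (Y(V) = -8*(V + V) = -16*V)
v = 1/35149 (v = 1/(-5101 + 40250) = 1/35149 ≈ 2.8450e-5)
L = -1/105447 (L = -1/3*1/35149 = -1/105447 ≈ -9.4834e-6)
p(T) = T**3
p(Y(6)/((-54/6))) + L = ((-16*6)/((-54/6)))**3 - 1/105447 = (-96/((-54*1/6)))**3 - 1/105447 = (-96/(-9))**3 - 1/105447 = (-96*(-1/9))**3 - 1/105447 = (32/3)**3 - 1/105447 = 32768/27 - 1/105447 = 1151762423/949023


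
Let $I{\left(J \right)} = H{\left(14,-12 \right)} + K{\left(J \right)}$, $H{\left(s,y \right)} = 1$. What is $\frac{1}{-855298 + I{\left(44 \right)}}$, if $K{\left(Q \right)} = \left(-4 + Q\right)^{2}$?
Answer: $- \frac{1}{853697} \approx -1.1714 \cdot 10^{-6}$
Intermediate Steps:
$I{\left(J \right)} = 1 + \left(-4 + J\right)^{2}$
$\frac{1}{-855298 + I{\left(44 \right)}} = \frac{1}{-855298 + \left(1 + \left(-4 + 44\right)^{2}\right)} = \frac{1}{-855298 + \left(1 + 40^{2}\right)} = \frac{1}{-855298 + \left(1 + 1600\right)} = \frac{1}{-855298 + 1601} = \frac{1}{-853697} = - \frac{1}{853697}$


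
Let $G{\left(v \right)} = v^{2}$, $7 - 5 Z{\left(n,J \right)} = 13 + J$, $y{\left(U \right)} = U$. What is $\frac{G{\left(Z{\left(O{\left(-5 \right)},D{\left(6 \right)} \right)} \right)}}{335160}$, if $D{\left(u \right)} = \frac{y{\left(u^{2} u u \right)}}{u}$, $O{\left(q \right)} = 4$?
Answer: $\frac{1369}{232750} \approx 0.0058818$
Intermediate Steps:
$D{\left(u \right)} = u^{3}$ ($D{\left(u \right)} = \frac{u^{2} u u}{u} = \frac{u^{3} u}{u} = \frac{u^{4}}{u} = u^{3}$)
$Z{\left(n,J \right)} = - \frac{6}{5} - \frac{J}{5}$ ($Z{\left(n,J \right)} = \frac{7}{5} - \frac{13 + J}{5} = \frac{7}{5} - \left(\frac{13}{5} + \frac{J}{5}\right) = - \frac{6}{5} - \frac{J}{5}$)
$\frac{G{\left(Z{\left(O{\left(-5 \right)},D{\left(6 \right)} \right)} \right)}}{335160} = \frac{\left(- \frac{6}{5} - \frac{6^{3}}{5}\right)^{2}}{335160} = \left(- \frac{6}{5} - \frac{216}{5}\right)^{2} \cdot \frac{1}{335160} = \left(- \frac{222}{5}\right)^{2} \cdot \frac{1}{335160} = \frac{49284}{25} \cdot \frac{1}{335160} = \frac{1369}{232750}$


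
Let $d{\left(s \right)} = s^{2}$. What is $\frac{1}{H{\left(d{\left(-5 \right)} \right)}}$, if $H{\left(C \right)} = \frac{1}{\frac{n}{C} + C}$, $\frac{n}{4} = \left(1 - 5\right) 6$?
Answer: $\frac{529}{25} \approx 21.16$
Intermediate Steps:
$n = -96$ ($n = 4 \left(1 - 5\right) 6 = 4 \left(\left(-4\right) 6\right) = 4 \left(-24\right) = -96$)
$H{\left(C \right)} = \frac{1}{C - \frac{96}{C}}$ ($H{\left(C \right)} = \frac{1}{- \frac{96}{C} + C} = \frac{1}{C - \frac{96}{C}}$)
$\frac{1}{H{\left(d{\left(-5 \right)} \right)}} = \frac{1}{\left(-5\right)^{2} \frac{1}{-96 + \left(\left(-5\right)^{2}\right)^{2}}} = \frac{1}{25 \frac{1}{-96 + 25^{2}}} = \frac{1}{25 \frac{1}{-96 + 625}} = \frac{1}{25 \cdot \frac{1}{529}} = \frac{1}{\frac{25}{529}} = \frac{529}{25}$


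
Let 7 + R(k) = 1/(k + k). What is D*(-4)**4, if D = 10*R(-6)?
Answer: -54400/3 ≈ -18133.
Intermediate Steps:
R(k) = -7 + 1/(2*k) (R(k) = -7 + 1/(k + k) = -7 + 1/(2*k))
D = -425/6 (D = 10*(-7 + (1/2)/(-6)) = 10*(-7 + (1/2)*(-1/6)) = 10*(-7 - 1/12) = 10*(-85/12) = -425/6 ≈ -70.833)
D*(-4)**4 = -425/6*(-4)**4 = -425/6*256 = -54400/3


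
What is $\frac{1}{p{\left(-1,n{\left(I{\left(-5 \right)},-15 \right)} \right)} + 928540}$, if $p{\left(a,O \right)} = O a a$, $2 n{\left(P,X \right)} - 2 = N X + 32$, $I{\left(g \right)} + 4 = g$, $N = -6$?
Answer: $\frac{1}{928602} \approx 1.0769 \cdot 10^{-6}$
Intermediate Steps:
$I{\left(g \right)} = -4 + g$
$n{\left(P,X \right)} = 17 - 3 X$ ($n{\left(P,X \right)} = 1 + \frac{- 6 X + 32}{2} = 1 + \frac{32 - 6 X}{2} = 1 - \left(-16 + 3 X\right) = 17 - 3 X$)
$p{\left(a,O \right)} = O a^{2}$
$\frac{1}{p{\left(-1,n{\left(I{\left(-5 \right)},-15 \right)} \right)} + 928540} = \frac{1}{\left(17 - -45\right) \left(-1\right)^{2} + 928540} = \frac{1}{\left(17 + 45\right) 1 + 928540} = \frac{1}{62 \cdot 1 + 928540} = \frac{1}{62 + 928540} = \frac{1}{928602}$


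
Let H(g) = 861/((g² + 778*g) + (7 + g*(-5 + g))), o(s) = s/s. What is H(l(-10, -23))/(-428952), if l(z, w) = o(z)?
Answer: -287/111813488 ≈ -2.5668e-6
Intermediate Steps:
o(s) = 1
l(z, w) = 1
H(g) = 861/(7 + g² + 778*g + g*(-5 + g))
H(l(-10, -23))/(-428952) = (861/(7 + 2*1² + 773*1))/(-428952) = (861/(7 + 2*1 + 773))*(-1/428952) = (861/(7 + 2 + 773))*(-1/428952) = (861/782)*(-1/428952) = -287/111813488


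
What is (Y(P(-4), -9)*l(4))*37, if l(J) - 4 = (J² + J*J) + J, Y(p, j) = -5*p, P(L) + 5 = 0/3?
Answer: 37000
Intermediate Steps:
P(L) = -5 (P(L) = -5 + 0/3 = -5 + 0*(⅓) = -5 + 0 = -5)
l(J) = 4 + J + 2*J² (l(J) = 4 + ((J² + J*J) + J) = 4 + ((J² + J²) + J) = 4 + (2*J² + J) = 4 + (J + 2*J²) = 4 + J + 2*J²)
(Y(P(-4), -9)*l(4))*37 = ((-5*(-5))*(4 + 4 + 2*4²))*37 = (25*(4 + 4 + 2*16))*37 = (25*(4 + 4 + 32))*37 = (25*40)*37 = 1000*37 = 37000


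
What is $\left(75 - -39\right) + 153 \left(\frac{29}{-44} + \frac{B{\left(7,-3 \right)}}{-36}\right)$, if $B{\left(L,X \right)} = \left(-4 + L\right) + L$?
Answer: $- \frac{1291}{44} \approx -29.341$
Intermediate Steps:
$B{\left(L,X \right)} = -4 + 2 L$
$\left(75 - -39\right) + 153 \left(\frac{29}{-44} + \frac{B{\left(7,-3 \right)}}{-36}\right) = \left(75 - -39\right) + 153 \left(\frac{29}{-44} + \frac{-4 + 2 \cdot 7}{-36}\right) = \left(75 + 39\right) + 153 \left(29 \left(- \frac{1}{44}\right) + \left(-4 + 14\right) \left(- \frac{1}{36}\right)\right) = 114 + 153 \left(- \frac{29}{44} + 10 \left(- \frac{1}{36}\right)\right) = 114 + 153 \left(- \frac{29}{44} - \frac{5}{18}\right) = 114 + 153 \left(- \frac{371}{396}\right) = 114 - \frac{6307}{44} = - \frac{1291}{44}$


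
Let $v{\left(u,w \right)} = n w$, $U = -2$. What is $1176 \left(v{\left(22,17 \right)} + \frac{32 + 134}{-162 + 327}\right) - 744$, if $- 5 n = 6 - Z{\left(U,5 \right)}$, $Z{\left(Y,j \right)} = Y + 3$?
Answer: $- \frac{1075408}{55} \approx -19553.0$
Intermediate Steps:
$Z{\left(Y,j \right)} = 3 + Y$
$n = -1$ ($n = - \frac{6 - \left(3 - 2\right)}{5} = - \frac{6 - 1}{5} = \left(- \frac{1}{5}\right) 5 = -1$)
$v{\left(u,w \right)} = - w$
$1176 \left(v{\left(22,17 \right)} + \frac{32 + 134}{-162 + 327}\right) - 744 = 1176 \left(\left(-1\right) 17 + \frac{32 + 134}{-162 + 327}\right) - 744 = 1176 \left(-17 + \frac{166}{165}\right) - 744 = 1176 \left(- \frac{2639}{165}\right) - 744 = - \frac{1034488}{55} - 744 = - \frac{1075408}{55}$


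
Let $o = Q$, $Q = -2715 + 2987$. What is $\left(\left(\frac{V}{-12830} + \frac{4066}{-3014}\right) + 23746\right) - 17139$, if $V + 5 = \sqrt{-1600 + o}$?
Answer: $\frac{25543802763}{3866962} - \frac{2 i \sqrt{83}}{6415} \approx 6605.6 - 0.0028404 i$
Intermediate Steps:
$Q = 272$
$o = 272$
$V = -5 + 4 i \sqrt{83}$ ($V = -5 + \sqrt{-1600 + 272} = -5 + \sqrt{-1328} = -5 + 4 i \sqrt{83} \approx -5.0 + 36.442 i$)
$\left(\left(\frac{V}{-12830} + \frac{4066}{-3014}\right) + 23746\right) - 17139 = \left(\left(\frac{-5 + 4 i \sqrt{83}}{-12830} + \frac{4066}{-3014}\right) + 23746\right) - 17139 = \left(\left(\left(-5 + 4 i \sqrt{83}\right) \left(- \frac{1}{12830}\right) + 4066 \left(- \frac{1}{3014}\right)\right) + 23746\right) - 17139 = \left(\left(\left(\frac{1}{2566} - \frac{2 i \sqrt{83}}{6415}\right) - \frac{2033}{1507}\right) + 23746\right) - 17139 = \left(\left(- \frac{5215171}{3866962} - \frac{2 i \sqrt{83}}{6415}\right) + 23746\right) - 17139 = \left(\frac{91819664481}{3866962} - \frac{2 i \sqrt{83}}{6415}\right) - 17139 = \frac{25543802763}{3866962} - \frac{2 i \sqrt{83}}{6415}$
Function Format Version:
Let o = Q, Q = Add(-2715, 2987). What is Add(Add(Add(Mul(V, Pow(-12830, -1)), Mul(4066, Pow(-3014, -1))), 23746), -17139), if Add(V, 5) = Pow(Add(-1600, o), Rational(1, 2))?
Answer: Add(Rational(25543802763, 3866962), Mul(Rational(-2, 6415), I, Pow(83, Rational(1, 2)))) ≈ Add(6605.6, Mul(-0.0028404, I))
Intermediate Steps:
Q = 272
o = 272
V = Add(-5, Mul(4, I, Pow(83, Rational(1, 2)))) (V = Add(-5, Pow(Add(-1600, 272), Rational(1, 2))) = Add(-5, Pow(-1328, Rational(1, 2))) = Add(-5, Mul(4, I, Pow(83, Rational(1, 2)))) ≈ Add(-5.0000, Mul(36.442, I)))
Add(Add(Add(Mul(V, Pow(-12830, -1)), Mul(4066, Pow(-3014, -1))), 23746), -17139) = Add(Add(Add(Mul(Add(-5, Mul(4, I, Pow(83, Rational(1, 2)))), Pow(-12830, -1)), Mul(4066, Pow(-3014, -1))), 23746), -17139) = Add(Add(Add(Mul(Add(-5, Mul(4, I, Pow(83, Rational(1, 2)))), Rational(-1, 12830)), Mul(4066, Rational(-1, 3014))), 23746), -17139) = Add(Add(Add(Add(Rational(1, 2566), Mul(Rational(-2, 6415), I, Pow(83, Rational(1, 2)))), Rational(-2033, 1507)), 23746), -17139) = Add(Add(Add(Rational(-5215171, 3866962), Mul(Rational(-2, 6415), I, Pow(83, Rational(1, 2)))), 23746), -17139) = Add(Add(Rational(91819664481, 3866962), Mul(Rational(-2, 6415), I, Pow(83, Rational(1, 2)))), -17139) = Add(Rational(25543802763, 3866962), Mul(Rational(-2, 6415), I, Pow(83, Rational(1, 2))))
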